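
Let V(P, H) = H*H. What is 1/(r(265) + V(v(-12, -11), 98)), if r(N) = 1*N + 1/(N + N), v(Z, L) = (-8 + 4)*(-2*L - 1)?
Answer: 530/5230571 ≈ 0.00010133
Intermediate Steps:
v(Z, L) = 4 + 8*L (v(Z, L) = -4*(-1 - 2*L) = 4 + 8*L)
V(P, H) = H²
r(N) = N + 1/(2*N)
1/(r(265) + V(v(-12, -11), 98)) = 1/((265 + (½)/265) + 98²) = 1/((265 + (½)*(1/265)) + 9604) = 1/((265 + 1/530) + 9604) = 1/(140451/530 + 9604) = 1/(5230571/530) = 530/5230571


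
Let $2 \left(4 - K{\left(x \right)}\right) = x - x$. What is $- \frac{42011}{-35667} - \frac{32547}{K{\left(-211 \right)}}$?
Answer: $- \frac{1160685805}{142668} \approx -8135.6$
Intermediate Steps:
$K{\left(x \right)} = 4$ ($K{\left(x \right)} = 4 - \frac{x - x}{2} = 4 - 0 = 4 + 0 = 4$)
$- \frac{42011}{-35667} - \frac{32547}{K{\left(-211 \right)}} = - \frac{42011}{-35667} - \frac{32547}{4} = \left(-42011\right) \left(- \frac{1}{35667}\right) - \frac{32547}{4} = \frac{42011}{35667} - \frac{32547}{4} = - \frac{1160685805}{142668}$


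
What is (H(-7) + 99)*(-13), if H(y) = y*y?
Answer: -1924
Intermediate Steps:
H(y) = y²
(H(-7) + 99)*(-13) = ((-7)² + 99)*(-13) = (49 + 99)*(-13) = 148*(-13) = -1924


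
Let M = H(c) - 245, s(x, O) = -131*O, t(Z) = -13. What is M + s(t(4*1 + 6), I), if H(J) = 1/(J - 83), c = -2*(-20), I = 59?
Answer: -342883/43 ≈ -7974.0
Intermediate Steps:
c = 40
H(J) = 1/(-83 + J)
M = -10536/43 (M = 1/(-83 + 40) - 245 = 1/(-43) - 245 = -1/43 - 245 = -10536/43 ≈ -245.02)
M + s(t(4*1 + 6), I) = -10536/43 - 131*59 = -10536/43 - 7729 = -342883/43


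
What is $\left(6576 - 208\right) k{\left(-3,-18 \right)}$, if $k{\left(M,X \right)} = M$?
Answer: $-19104$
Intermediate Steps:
$\left(6576 - 208\right) k{\left(-3,-18 \right)} = \left(6576 - 208\right) \left(-3\right) = 6368 \left(-3\right) = -19104$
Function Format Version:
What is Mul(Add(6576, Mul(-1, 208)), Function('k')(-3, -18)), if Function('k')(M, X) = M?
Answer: -19104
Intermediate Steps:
Mul(Add(6576, Mul(-1, 208)), Function('k')(-3, -18)) = Mul(Add(6576, Mul(-1, 208)), -3) = Mul(Add(6576, -208), -3) = Mul(6368, -3) = -19104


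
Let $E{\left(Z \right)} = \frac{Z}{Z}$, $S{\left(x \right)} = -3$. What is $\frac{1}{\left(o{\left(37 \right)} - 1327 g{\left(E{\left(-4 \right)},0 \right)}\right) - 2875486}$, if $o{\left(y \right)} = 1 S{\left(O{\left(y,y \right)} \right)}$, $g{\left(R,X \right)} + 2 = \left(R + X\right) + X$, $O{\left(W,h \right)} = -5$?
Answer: $- \frac{1}{2874162} \approx -3.4793 \cdot 10^{-7}$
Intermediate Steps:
$E{\left(Z \right)} = 1$
$g{\left(R,X \right)} = -2 + R + 2 X$ ($g{\left(R,X \right)} = -2 + \left(\left(R + X\right) + X\right) = -2 + \left(R + 2 X\right) = -2 + R + 2 X$)
$o{\left(y \right)} = -3$ ($o{\left(y \right)} = 1 \left(-3\right) = -3$)
$\frac{1}{\left(o{\left(37 \right)} - 1327 g{\left(E{\left(-4 \right)},0 \right)}\right) - 2875486} = \frac{1}{\left(-3 - 1327 \left(-2 + 1 + 2 \cdot 0\right)\right) - 2875486} = \frac{1}{\left(-3 - 1327 \left(-2 + 1 + 0\right)\right) - 2875486} = \frac{1}{\left(-3 - -1327\right) - 2875486} = \frac{1}{\left(-3 + 1327\right) - 2875486} = \frac{1}{1324 - 2875486} = \frac{1}{-2874162} = - \frac{1}{2874162}$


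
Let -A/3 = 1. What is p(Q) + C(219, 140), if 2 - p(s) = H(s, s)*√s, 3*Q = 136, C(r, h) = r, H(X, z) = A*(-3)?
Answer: 221 - 6*√102 ≈ 160.40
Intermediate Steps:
A = -3 (A = -3*1 = -3)
H(X, z) = 9 (H(X, z) = -3*(-3) = 9)
Q = 136/3 (Q = (⅓)*136 = 136/3 ≈ 45.333)
p(s) = 2 - 9*√s
p(Q) + C(219, 140) = (2 - 6*√102) + 219 = 221 - 6*√102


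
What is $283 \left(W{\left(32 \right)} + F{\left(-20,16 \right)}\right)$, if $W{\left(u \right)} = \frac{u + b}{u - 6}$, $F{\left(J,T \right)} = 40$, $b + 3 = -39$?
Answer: $\frac{145745}{13} \approx 11211.0$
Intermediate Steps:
$b = -42$ ($b = -3 - 39 = -42$)
$W{\left(u \right)} = \frac{-42 + u}{-6 + u}$ ($W{\left(u \right)} = \frac{u - 42}{u - 6} = \frac{-42 + u}{-6 + u}$)
$283 \left(W{\left(32 \right)} + F{\left(-20,16 \right)}\right) = 283 \left(\frac{-42 + 32}{-6 + 32} + 40\right) = 283 \left(\frac{1}{26} \left(-10\right) + 40\right) = 283 \left(- \frac{5}{13} + 40\right) = 283 \cdot \frac{515}{13} = \frac{145745}{13}$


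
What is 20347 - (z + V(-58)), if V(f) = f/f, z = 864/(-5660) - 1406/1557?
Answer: 44827717432/2203155 ≈ 20347.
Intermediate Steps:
z = -2325802/2203155 (z = 864*(-1/5660) - 1406*1/1557 = -216/1415 - 1406/1557 = -2325802/2203155 ≈ -1.0557)
V(f) = 1
20347 - (z + V(-58)) = 20347 - (-2325802/2203155 + 1) = 20347 - 1*(-122647/2203155) = 20347 + 122647/2203155 = 44827717432/2203155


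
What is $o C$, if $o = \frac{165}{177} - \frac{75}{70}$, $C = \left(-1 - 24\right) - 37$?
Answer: $\frac{3565}{413} \approx 8.632$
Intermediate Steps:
$C = -62$ ($C = -25 - 37 = -62$)
$o = - \frac{115}{826}$ ($o = 165 \cdot \frac{1}{177} - \frac{15}{14} = \frac{55}{59} - \frac{15}{14} = - \frac{115}{826} \approx -0.13923$)
$o C = \left(- \frac{115}{826}\right) \left(-62\right) = \frac{3565}{413}$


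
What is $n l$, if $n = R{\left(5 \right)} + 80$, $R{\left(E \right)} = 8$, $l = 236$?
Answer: $20768$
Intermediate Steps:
$n = 88$ ($n = 8 + 80 = 88$)
$n l = 88 \cdot 236 = 20768$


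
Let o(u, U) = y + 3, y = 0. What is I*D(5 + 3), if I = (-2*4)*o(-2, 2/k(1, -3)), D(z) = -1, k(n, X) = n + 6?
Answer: 24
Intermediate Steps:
k(n, X) = 6 + n
o(u, U) = 3 (o(u, U) = 0 + 3 = 3)
I = -24 (I = -2*4*3 = -8*3 = -24)
I*D(5 + 3) = -24*(-1) = 24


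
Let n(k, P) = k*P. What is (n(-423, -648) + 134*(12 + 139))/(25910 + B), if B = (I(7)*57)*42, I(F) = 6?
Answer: 147169/20137 ≈ 7.3084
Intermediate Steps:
n(k, P) = P*k
B = 14364 (B = (6*57)*42 = 342*42 = 14364)
(n(-423, -648) + 134*(12 + 139))/(25910 + B) = (-648*(-423) + 134*(12 + 139))/(25910 + 14364) = (274104 + 134*151)/40274 = (274104 + 20234)*(1/40274) = 294338*(1/40274) = 147169/20137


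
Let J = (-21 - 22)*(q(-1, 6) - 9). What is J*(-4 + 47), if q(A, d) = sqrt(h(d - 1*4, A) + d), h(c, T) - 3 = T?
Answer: 16641 - 3698*sqrt(2) ≈ 11411.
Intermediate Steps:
h(c, T) = 3 + T
q(A, d) = sqrt(3 + A + d) (q(A, d) = sqrt((3 + A) + d) = sqrt(3 + A + d))
J = 387 - 86*sqrt(2) (J = (-21 - 22)*(sqrt(3 - 1 + 6) - 9) = -43*(sqrt(8) - 9) = -43*(2*sqrt(2) - 9) = -43*(-9 + 2*sqrt(2)) = 387 - 86*sqrt(2) ≈ 265.38)
J*(-4 + 47) = (387 - 86*sqrt(2))*(-4 + 47) = (387 - 86*sqrt(2))*43 = 16641 - 3698*sqrt(2)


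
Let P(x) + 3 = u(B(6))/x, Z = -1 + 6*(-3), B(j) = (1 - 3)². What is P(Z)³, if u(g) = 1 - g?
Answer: -157464/6859 ≈ -22.957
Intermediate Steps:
B(j) = 4 (B(j) = (-2)² = 4)
Z = -19 (Z = -1 - 18 = -19)
P(x) = -3 - 3/x (P(x) = -3 + (1 - 1*4)/x = -3 + (1 - 4)/x = -3 - 3/x)
P(Z)³ = (-3 - 3/(-19))³ = (-3 - 3*(-1/19))³ = (-3 + 3/19)³ = (-54/19)³ = -157464/6859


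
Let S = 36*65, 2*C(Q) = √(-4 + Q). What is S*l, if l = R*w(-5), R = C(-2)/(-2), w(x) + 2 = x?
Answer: 4095*I*√6 ≈ 10031.0*I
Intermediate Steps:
C(Q) = √(-4 + Q)/2
w(x) = -2 + x
R = -I*√6/4 (R = (√(-4 - 2)/2)/(-2) = (√(-6)/2)*(-½) = ((I*√6)/2)*(-½) = (I*√6/2)*(-½) = -I*√6/4 ≈ -0.61237*I)
S = 2340
l = 7*I*√6/4 (l = (-I*√6/4)*(-2 - 5) = -I*√6/4*(-7) = 7*I*√6/4 ≈ 4.2866*I)
S*l = 2340*(7*I*√6/4) = 4095*I*√6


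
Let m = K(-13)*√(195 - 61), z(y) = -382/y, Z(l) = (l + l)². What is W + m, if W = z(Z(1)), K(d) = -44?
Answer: -191/2 - 44*√134 ≈ -604.84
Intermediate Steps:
Z(l) = 4*l² (Z(l) = (2*l)² = 4*l²)
W = -191/2 (W = -382/(4*1²) = -382/(4*1) = -382/4 = -382*¼ = -191/2 ≈ -95.500)
m = -44*√134 (m = -44*√(195 - 61) = -44*√134 ≈ -509.34)
W + m = -191/2 - 44*√134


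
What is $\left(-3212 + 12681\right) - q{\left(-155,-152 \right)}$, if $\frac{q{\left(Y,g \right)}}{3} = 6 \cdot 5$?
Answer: $9379$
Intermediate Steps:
$q{\left(Y,g \right)} = 90$ ($q{\left(Y,g \right)} = 3 \cdot 6 \cdot 5 = 3 \cdot 30 = 90$)
$\left(-3212 + 12681\right) - q{\left(-155,-152 \right)} = \left(-3212 + 12681\right) - 90 = 9469 - 90 = 9379$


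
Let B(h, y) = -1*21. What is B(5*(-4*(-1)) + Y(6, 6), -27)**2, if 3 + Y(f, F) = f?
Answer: 441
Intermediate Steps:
Y(f, F) = -3 + f
B(h, y) = -21
B(5*(-4*(-1)) + Y(6, 6), -27)**2 = (-21)**2 = 441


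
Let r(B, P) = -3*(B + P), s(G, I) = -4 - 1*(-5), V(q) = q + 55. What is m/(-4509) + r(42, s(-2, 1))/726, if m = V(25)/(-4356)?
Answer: -1744943/9820602 ≈ -0.17768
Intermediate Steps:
V(q) = 55 + q
s(G, I) = 1 (s(G, I) = -4 + 5 = 1)
r(B, P) = -3*B - 3*P
m = -20/1089 (m = (55 + 25)/(-4356) = 80*(-1/4356) = -20/1089 ≈ -0.018365)
m/(-4509) + r(42, s(-2, 1))/726 = -20/1089/(-4509) + (-3*42 - 3*1)/726 = -20/1089*(-1/4509) + (-126 - 3)*(1/726) = 20/4910301 - 129*1/726 = 20/4910301 - 43/242 = -1744943/9820602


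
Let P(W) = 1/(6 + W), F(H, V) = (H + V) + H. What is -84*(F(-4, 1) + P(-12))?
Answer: 602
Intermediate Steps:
F(H, V) = V + 2*H
-84*(F(-4, 1) + P(-12)) = -84*((1 + 2*(-4)) + 1/(6 - 12)) = -84*((1 - 8) + 1/(-6)) = -84*(-7 - ⅙) = -84*(-43/6) = 602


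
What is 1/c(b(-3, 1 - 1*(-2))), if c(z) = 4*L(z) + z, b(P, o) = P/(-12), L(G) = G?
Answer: ⅘ ≈ 0.80000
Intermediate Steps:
b(P, o) = -P/12 (b(P, o) = P*(-1/12) = -P/12)
c(z) = 5*z (c(z) = 4*z + z = 5*z)
1/c(b(-3, 1 - 1*(-2))) = 1/(5*(-1/12*(-3))) = 1/(5*(¼)) = 1/(5/4) = ⅘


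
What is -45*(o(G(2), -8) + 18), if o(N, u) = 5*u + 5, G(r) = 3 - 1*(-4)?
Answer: 765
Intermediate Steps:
G(r) = 7 (G(r) = 3 + 4 = 7)
o(N, u) = 5 + 5*u
-45*(o(G(2), -8) + 18) = -45*((5 + 5*(-8)) + 18) = -45*((5 - 40) + 18) = -45*(-35 + 18) = -45*(-17) = 765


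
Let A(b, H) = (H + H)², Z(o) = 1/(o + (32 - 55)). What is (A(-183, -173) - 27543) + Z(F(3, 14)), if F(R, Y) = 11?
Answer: 1106075/12 ≈ 92173.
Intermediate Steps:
Z(o) = 1/(-23 + o) (Z(o) = 1/(o - 23) = 1/(-23 + o))
A(b, H) = 4*H² (A(b, H) = (2*H)² = 4*H²)
(A(-183, -173) - 27543) + Z(F(3, 14)) = (4*(-173)² - 27543) + 1/(-23 + 11) = (4*29929 - 27543) + 1/(-12) = (119716 - 27543) - 1/12 = 92173 - 1/12 = 1106075/12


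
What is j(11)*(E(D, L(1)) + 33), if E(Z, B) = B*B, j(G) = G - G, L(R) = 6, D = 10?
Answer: 0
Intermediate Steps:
j(G) = 0
E(Z, B) = B**2
j(11)*(E(D, L(1)) + 33) = 0*(6**2 + 33) = 0*(36 + 33) = 0*69 = 0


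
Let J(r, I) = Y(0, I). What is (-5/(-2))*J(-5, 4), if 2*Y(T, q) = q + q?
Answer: 10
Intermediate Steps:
Y(T, q) = q (Y(T, q) = (q + q)/2 = (2*q)/2 = q)
J(r, I) = I
(-5/(-2))*J(-5, 4) = (-5/(-2))*4 = -½*(-5)*4 = (5/2)*4 = 10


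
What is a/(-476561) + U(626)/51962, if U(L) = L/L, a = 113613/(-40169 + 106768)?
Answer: 25834927333/1649195211558518 ≈ 1.5665e-5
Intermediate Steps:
a = 113613/66599 ≈ 1.7059
U(L) = 1
a/(-476561) + U(626)/51962 = (113613/66599)/(-476561) + 1/51962 = (113613/66599)*(-1/476561) + 1*(1/51962) = -113613/31738486039 + 1/51962 = 25834927333/1649195211558518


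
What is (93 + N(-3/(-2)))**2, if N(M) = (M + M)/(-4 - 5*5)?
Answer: 7257636/841 ≈ 8629.8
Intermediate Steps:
N(M) = -2*M/29 (N(M) = (2*M)/(-4 - 25) = (2*M)/(-29) = (2*M)*(-1/29) = -2*M/29)
(93 + N(-3/(-2)))**2 = (93 - (-6)/(29*(-2)))**2 = (93 - (-6)*(-1)/(29*2))**2 = (93 - 2/29*3/2)**2 = (93 - 3/29)**2 = (2694/29)**2 = 7257636/841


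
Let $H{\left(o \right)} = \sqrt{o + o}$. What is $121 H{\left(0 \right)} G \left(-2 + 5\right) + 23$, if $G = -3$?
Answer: $23$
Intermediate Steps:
$H{\left(o \right)} = \sqrt{2} \sqrt{o}$ ($H{\left(o \right)} = \sqrt{2 o} = \sqrt{2} \sqrt{o}$)
$121 H{\left(0 \right)} G \left(-2 + 5\right) + 23 = 121 \sqrt{2} \sqrt{0} \left(-3\right) \left(-2 + 5\right) + 23 = 121 \sqrt{2} \cdot 0 \left(-3\right) 3 + 23 = 121 \cdot 0 \left(-3\right) 3 + 23 = 121 \cdot 0 \cdot 3 + 23 = 121 \cdot 0 + 23 = 0 + 23 = 23$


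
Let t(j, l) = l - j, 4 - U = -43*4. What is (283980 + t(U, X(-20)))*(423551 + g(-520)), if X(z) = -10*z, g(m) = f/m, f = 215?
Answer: 3127541580261/26 ≈ 1.2029e+11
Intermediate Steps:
g(m) = 215/m
U = 176 (U = 4 - (-43)*4 = 4 - 1*(-172) = 4 + 172 = 176)
(283980 + t(U, X(-20)))*(423551 + g(-520)) = (283980 + (-10*(-20) - 1*176))*(423551 + 215/(-520)) = (283980 + (200 - 176))*(423551 + 215*(-1/520)) = (283980 + 24)*(423551 - 43/104) = 284004*(44049261/104) = 3127541580261/26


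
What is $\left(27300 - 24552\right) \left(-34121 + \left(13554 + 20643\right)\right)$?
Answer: $208848$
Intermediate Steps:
$\left(27300 - 24552\right) \left(-34121 + \left(13554 + 20643\right)\right) = 2748 \left(-34121 + 34197\right) = 2748 \cdot 76 = 208848$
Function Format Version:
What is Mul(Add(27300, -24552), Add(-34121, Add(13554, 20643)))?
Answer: 208848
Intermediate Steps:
Mul(Add(27300, -24552), Add(-34121, Add(13554, 20643))) = Mul(2748, Add(-34121, 34197)) = Mul(2748, 76) = 208848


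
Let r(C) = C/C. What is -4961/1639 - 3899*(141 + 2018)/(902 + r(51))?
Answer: -179240066/19221 ≈ -9325.2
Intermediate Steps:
r(C) = 1
-4961/1639 - 3899*(141 + 2018)/(902 + r(51)) = -4961/1639 - 3899*(141 + 2018)/(902 + 1) = -4961*1/1639 - 3899/(903/2159) = -451/149 - 3899/(903*(1/2159)) = -451/149 - 3899/903/2159 = -451/149 - 3899*2159/903 = -451/149 - 1202563/129 = -179240066/19221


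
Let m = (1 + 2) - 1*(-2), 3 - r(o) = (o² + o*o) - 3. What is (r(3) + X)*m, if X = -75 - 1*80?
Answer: -835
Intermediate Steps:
r(o) = 6 - 2*o² (r(o) = 3 - ((o² + o*o) - 3) = 3 - ((o² + o²) - 3) = 3 - (2*o² - 3) = 3 - (-3 + 2*o²) = 3 + (3 - 2*o²) = 6 - 2*o²)
X = -155 (X = -75 - 80 = -155)
m = 5 (m = 3 + 2 = 5)
(r(3) + X)*m = ((6 - 2*3²) - 155)*5 = ((6 - 2*9) - 155)*5 = ((6 - 18) - 155)*5 = (-12 - 155)*5 = -167*5 = -835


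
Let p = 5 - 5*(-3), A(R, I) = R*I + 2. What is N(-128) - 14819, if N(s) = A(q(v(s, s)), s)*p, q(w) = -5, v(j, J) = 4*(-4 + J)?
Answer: -1979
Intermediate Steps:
v(j, J) = -16 + 4*J
A(R, I) = 2 + I*R (A(R, I) = I*R + 2 = 2 + I*R)
p = 20 (p = 5 + 15 = 20)
N(s) = 40 - 100*s (N(s) = (2 + s*(-5))*20 = (2 - 5*s)*20 = 40 - 100*s)
N(-128) - 14819 = (40 - 100*(-128)) - 14819 = (40 + 12800) - 14819 = 12840 - 14819 = -1979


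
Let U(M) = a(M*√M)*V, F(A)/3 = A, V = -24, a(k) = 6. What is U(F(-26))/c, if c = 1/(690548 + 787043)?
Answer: -212773104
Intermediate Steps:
F(A) = 3*A
U(M) = -144 (U(M) = 6*(-24) = -144)
c = 1/1477591 ≈ 6.7678e-7
U(F(-26))/c = -144/1/1477591 = -144*1477591 = -212773104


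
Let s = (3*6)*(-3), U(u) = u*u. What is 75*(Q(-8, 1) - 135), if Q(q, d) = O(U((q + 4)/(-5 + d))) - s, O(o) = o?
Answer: -6000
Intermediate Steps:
U(u) = u²
s = -54 (s = 18*(-3) = -54)
Q(q, d) = 54 + (4 + q)²/(-5 + d)² (Q(q, d) = ((q + 4)/(-5 + d))² - 1*(-54) = ((4 + q)/(-5 + d))² + 54 = (4 + q)²/(-5 + d)² + 54 = 54 + (4 + q)²/(-5 + d)²)
75*(Q(-8, 1) - 135) = 75*((54 + (4 - 8)²/(-5 + 1)²) - 135) = 75*((54 + (-4)²/(-4)²) - 135) = 75*((54 + (1/16)*16) - 135) = 75*((54 + 1) - 135) = 75*(55 - 135) = 75*(-80) = -6000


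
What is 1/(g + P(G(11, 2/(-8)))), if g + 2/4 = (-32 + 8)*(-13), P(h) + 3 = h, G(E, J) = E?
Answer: 2/639 ≈ 0.0031299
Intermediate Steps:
P(h) = -3 + h
g = 623/2 (g = -½ + (-32 + 8)*(-13) = -½ - 24*(-13) = -½ + 312 = 623/2 ≈ 311.50)
1/(g + P(G(11, 2/(-8)))) = 1/(623/2 + (-3 + 11)) = 1/(623/2 + 8) = 1/(639/2) = 2/639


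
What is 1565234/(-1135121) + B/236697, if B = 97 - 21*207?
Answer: -375310456348/268679735337 ≈ -1.3969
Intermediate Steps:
B = -4250 (B = 97 - 4347 = -4250)
1565234/(-1135121) + B/236697 = 1565234/(-1135121) - 4250/236697 = 1565234*(-1/1135121) - 4250*1/236697 = -1565234/1135121 - 4250/236697 = -375310456348/268679735337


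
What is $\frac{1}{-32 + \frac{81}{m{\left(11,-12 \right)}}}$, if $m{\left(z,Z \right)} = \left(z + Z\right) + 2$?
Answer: $\frac{1}{49} \approx 0.020408$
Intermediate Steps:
$m{\left(z,Z \right)} = 2 + Z + z$ ($m{\left(z,Z \right)} = \left(Z + z\right) + 2 = 2 + Z + z$)
$\frac{1}{-32 + \frac{81}{m{\left(11,-12 \right)}}} = \frac{1}{-32 + \frac{81}{2 - 12 + 11}} = \frac{1}{-32 + \frac{81}{1}} = \frac{1}{-32 + 81 \cdot 1} = \frac{1}{-32 + 81} = \frac{1}{49}$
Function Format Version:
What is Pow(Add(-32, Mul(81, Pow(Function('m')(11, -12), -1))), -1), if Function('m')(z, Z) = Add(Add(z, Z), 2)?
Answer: Rational(1, 49) ≈ 0.020408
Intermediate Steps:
Function('m')(z, Z) = Add(2, Z, z) (Function('m')(z, Z) = Add(Add(Z, z), 2) = Add(2, Z, z))
Pow(Add(-32, Mul(81, Pow(Function('m')(11, -12), -1))), -1) = Pow(Add(-32, Mul(81, Pow(Add(2, -12, 11), -1))), -1) = Pow(Add(-32, Mul(81, Pow(1, -1))), -1) = Pow(Add(-32, Mul(81, 1)), -1) = Pow(Add(-32, 81), -1) = Pow(49, -1) = Rational(1, 49)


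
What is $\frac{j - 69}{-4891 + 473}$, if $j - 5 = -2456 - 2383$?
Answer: $\frac{4903}{4418} \approx 1.1098$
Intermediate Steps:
$j = -4834$ ($j = 5 - 4839 = -4834$)
$\frac{j - 69}{-4891 + 473} = \frac{-4834 - 69}{-4891 + 473} = - \frac{4903}{-4418} = \left(-4903\right) \left(- \frac{1}{4418}\right) = \frac{4903}{4418}$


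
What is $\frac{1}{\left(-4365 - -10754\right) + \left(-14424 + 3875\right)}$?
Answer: $- \frac{1}{4160} \approx -0.00024038$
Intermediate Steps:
$\frac{1}{\left(-4365 - -10754\right) + \left(-14424 + 3875\right)} = \frac{1}{\left(-4365 + 10754\right) - 10549} = \frac{1}{6389 - 10549} = \frac{1}{-4160} = - \frac{1}{4160}$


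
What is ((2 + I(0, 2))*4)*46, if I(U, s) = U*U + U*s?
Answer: 368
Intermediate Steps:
I(U, s) = U² + U*s
((2 + I(0, 2))*4)*46 = ((2 + 0*(0 + 2))*4)*46 = ((2 + 0*2)*4)*46 = ((2 + 0)*4)*46 = (2*4)*46 = 8*46 = 368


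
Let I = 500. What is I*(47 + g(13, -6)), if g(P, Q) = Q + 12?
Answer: 26500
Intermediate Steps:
g(P, Q) = 12 + Q
I*(47 + g(13, -6)) = 500*(47 + (12 - 6)) = 500*(47 + 6) = 500*53 = 26500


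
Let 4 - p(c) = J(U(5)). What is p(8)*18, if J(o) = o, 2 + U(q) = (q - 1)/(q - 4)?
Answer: 36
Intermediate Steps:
U(q) = -2 + (-1 + q)/(-4 + q) (U(q) = -2 + (q - 1)/(q - 4) = -2 + (-1 + q)/(-4 + q))
p(c) = 2 (p(c) = 4 - (7 - 1*5)/(-4 + 5) = 4 - (7 - 5)/1 = 4 - 2 = 2)
p(8)*18 = 2*18 = 36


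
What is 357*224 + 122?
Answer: 80090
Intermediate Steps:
357*224 + 122 = 79968 + 122 = 80090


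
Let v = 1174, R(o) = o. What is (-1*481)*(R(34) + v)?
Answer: -581048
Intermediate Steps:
(-1*481)*(R(34) + v) = (-1*481)*(34 + 1174) = -481*1208 = -581048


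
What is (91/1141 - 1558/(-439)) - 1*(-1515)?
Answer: 108668516/71557 ≈ 1518.6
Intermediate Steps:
(91/1141 - 1558/(-439)) - 1*(-1515) = (91*(1/1141) - 1558*(-1/439)) + 1515 = (13/163 + 1558/439) + 1515 = 259661/71557 + 1515 = 108668516/71557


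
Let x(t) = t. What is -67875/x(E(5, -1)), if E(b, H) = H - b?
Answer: 22625/2 ≈ 11313.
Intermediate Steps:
-67875/x(E(5, -1)) = -67875/(-1 - 1*5) = -67875/(-1 - 5) = -67875/(-6) = -67875*(-⅙) = 22625/2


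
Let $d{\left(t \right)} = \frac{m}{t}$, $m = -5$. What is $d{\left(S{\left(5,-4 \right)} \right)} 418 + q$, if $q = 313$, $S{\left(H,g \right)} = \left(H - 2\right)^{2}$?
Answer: $\frac{727}{9} \approx 80.778$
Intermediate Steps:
$S{\left(H,g \right)} = \left(-2 + H\right)^{2}$
$d{\left(t \right)} = - \frac{5}{t}$
$d{\left(S{\left(5,-4 \right)} \right)} 418 + q = - \frac{5}{\left(-2 + 5\right)^{2}} \cdot 418 + 313 = - \frac{5}{3^{2}} \cdot 418 + 313 = - \frac{5}{9} \cdot 418 + 313 = \left(-5\right) \frac{1}{9} \cdot 418 + 313 = \left(- \frac{5}{9}\right) 418 + 313 = - \frac{2090}{9} + 313 = \frac{727}{9}$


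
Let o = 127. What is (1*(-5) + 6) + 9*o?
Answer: 1144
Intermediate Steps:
(1*(-5) + 6) + 9*o = (1*(-5) + 6) + 9*127 = (-5 + 6) + 1143 = 1 + 1143 = 1144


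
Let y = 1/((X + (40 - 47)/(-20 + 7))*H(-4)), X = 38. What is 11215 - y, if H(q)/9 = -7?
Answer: 353979058/31563 ≈ 11215.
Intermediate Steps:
H(q) = -63 (H(q) = 9*(-7) = -63)
y = -13/31563 (y = 1/((38 + (40 - 47)/(-20 + 7))*(-63)) = 1/((38 - 7/(-13))*(-63)) = 1/((38 - 7*(-1/13))*(-63)) = 1/((38 + 7/13)*(-63)) = 1/((501/13)*(-63)) = 1/(-31563/13) = -13/31563 ≈ -0.00041187)
11215 - y = 11215 - 1*(-13/31563) = 11215 + 13/31563 = 353979058/31563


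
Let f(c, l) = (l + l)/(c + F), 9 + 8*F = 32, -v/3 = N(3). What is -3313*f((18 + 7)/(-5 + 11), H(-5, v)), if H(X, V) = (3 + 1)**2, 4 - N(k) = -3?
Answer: -2544384/169 ≈ -15056.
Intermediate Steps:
N(k) = 7 (N(k) = 4 - 1*(-3) = 4 + 3 = 7)
v = -21 (v = -3*7 = -21)
F = 23/8 (F = -9/8 + (1/8)*32 = -9/8 + 4 = 23/8 ≈ 2.8750)
H(X, V) = 16 (H(X, V) = 4**2 = 16)
f(c, l) = 2*l/(23/8 + c) (f(c, l) = (l + l)/(c + 23/8) = (2*l)/(23/8 + c) = 2*l/(23/8 + c))
-3313*f((18 + 7)/(-5 + 11), H(-5, v)) = -53008*16/(23 + 8*((18 + 7)/(-5 + 11))) = -53008*16/(23 + 8*(25/6)) = -53008*16/(23 + 100/3) = -53008*16/169/3 = -53008*16*3/169 = -3313*768/169 = -2544384/169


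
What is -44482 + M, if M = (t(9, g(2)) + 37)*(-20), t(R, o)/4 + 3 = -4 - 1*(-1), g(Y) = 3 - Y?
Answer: -44742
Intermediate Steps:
t(R, o) = -24 (t(R, o) = -12 + 4*(-4 - 1*(-1)) = -12 + 4*(-4 + 1) = -12 + 4*(-3) = -12 - 12 = -24)
M = -260 (M = (-24 + 37)*(-20) = 13*(-20) = -260)
-44482 + M = -44482 - 260 = -44742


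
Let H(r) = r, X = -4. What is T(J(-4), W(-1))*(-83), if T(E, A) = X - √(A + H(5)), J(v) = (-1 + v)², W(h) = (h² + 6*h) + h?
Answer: 332 + 83*I ≈ 332.0 + 83.0*I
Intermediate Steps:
W(h) = h² + 7*h
T(E, A) = -4 - √(5 + A) (T(E, A) = -4 - √(A + 5) = -4 - √(5 + A))
T(J(-4), W(-1))*(-83) = (-4 - √(5 - (7 - 1)))*(-83) = (-4 - √(5 - 1*6))*(-83) = (-4 - √(5 - 6))*(-83) = (-4 - √(-1))*(-83) = (-4 - I)*(-83) = 332 + 83*I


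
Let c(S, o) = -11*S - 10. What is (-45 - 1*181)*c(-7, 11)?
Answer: -15142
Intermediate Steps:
c(S, o) = -10 - 11*S
(-45 - 1*181)*c(-7, 11) = (-45 - 1*181)*(-10 - 11*(-7)) = (-45 - 181)*(-10 + 77) = -226*67 = -15142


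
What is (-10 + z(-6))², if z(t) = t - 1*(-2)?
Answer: 196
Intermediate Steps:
z(t) = 2 + t (z(t) = t + 2 = 2 + t)
(-10 + z(-6))² = (-10 + (2 - 6))² = (-10 - 4)² = (-14)² = 196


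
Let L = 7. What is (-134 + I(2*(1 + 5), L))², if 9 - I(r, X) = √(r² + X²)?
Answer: (125 + √193)² ≈ 19291.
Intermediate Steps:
I(r, X) = 9 - √(X² + r²) (I(r, X) = 9 - √(r² + X²) = 9 - √(X² + r²))
(-134 + I(2*(1 + 5), L))² = (-134 + (9 - √(7² + (2*(1 + 5))²)))² = (-134 + (9 - √(49 + (2*6)²)))² = (-134 + (9 - √(49 + 12²)))² = (-134 + (9 - √(49 + 144)))² = (-134 + (9 - √193))² = (-125 - √193)²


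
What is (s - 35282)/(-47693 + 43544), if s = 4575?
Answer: 30707/4149 ≈ 7.4011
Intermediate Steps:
(s - 35282)/(-47693 + 43544) = (4575 - 35282)/(-47693 + 43544) = -30707/(-4149) = -30707*(-1/4149) = 30707/4149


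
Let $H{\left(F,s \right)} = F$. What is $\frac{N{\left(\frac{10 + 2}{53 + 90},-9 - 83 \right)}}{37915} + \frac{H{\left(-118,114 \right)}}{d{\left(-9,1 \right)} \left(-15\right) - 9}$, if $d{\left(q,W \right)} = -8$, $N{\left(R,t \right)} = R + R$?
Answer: $- \frac{639775046}{601824795} \approx -1.0631$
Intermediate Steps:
$N{\left(R,t \right)} = 2 R$
$\frac{N{\left(\frac{10 + 2}{53 + 90},-9 - 83 \right)}}{37915} + \frac{H{\left(-118,114 \right)}}{d{\left(-9,1 \right)} \left(-15\right) - 9} = \frac{2 \frac{10 + 2}{53 + 90}}{37915} - \frac{118}{\left(-8\right) \left(-15\right) - 9} = 2 \cdot \frac{12}{143} \cdot \frac{1}{37915} - \frac{118}{120 - 9} = 2 \cdot 12 \cdot \frac{1}{143} \cdot \frac{1}{37915} - \frac{118}{111} = 2 \cdot \frac{12}{143} \cdot \frac{1}{37915} - \frac{118}{111} = \frac{24}{143} \cdot \frac{1}{37915} - \frac{118}{111} = \frac{24}{5421845} - \frac{118}{111} = - \frac{639775046}{601824795}$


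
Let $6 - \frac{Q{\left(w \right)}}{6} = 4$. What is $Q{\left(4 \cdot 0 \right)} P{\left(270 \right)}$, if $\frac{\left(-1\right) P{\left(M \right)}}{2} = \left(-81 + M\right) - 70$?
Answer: $-2856$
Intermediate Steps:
$Q{\left(w \right)} = 12$ ($Q{\left(w \right)} = 36 - 24 = 12$)
$P{\left(M \right)} = 302 - 2 M$ ($P{\left(M \right)} = - 2 \left(\left(-81 + M\right) - 70\right) = - 2 \left(-151 + M\right) = 302 - 2 M$)
$Q{\left(4 \cdot 0 \right)} P{\left(270 \right)} = 12 \left(302 - 540\right) = 12 \left(-238\right) = -2856$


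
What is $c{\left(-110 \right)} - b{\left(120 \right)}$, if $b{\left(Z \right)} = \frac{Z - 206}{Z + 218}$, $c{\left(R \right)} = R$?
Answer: $- \frac{18547}{169} \approx -109.75$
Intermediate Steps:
$b{\left(Z \right)} = \frac{-206 + Z}{218 + Z}$
$c{\left(-110 \right)} - b{\left(120 \right)} = -110 - \frac{-206 + 120}{218 + 120} = -110 - \frac{1}{338} \left(-86\right) = -110 - - \frac{43}{169} = -110 + \frac{43}{169} = - \frac{18547}{169}$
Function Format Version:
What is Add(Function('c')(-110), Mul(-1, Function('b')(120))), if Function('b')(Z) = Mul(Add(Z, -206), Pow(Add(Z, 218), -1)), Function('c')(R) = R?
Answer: Rational(-18547, 169) ≈ -109.75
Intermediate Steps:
Function('b')(Z) = Mul(Pow(Add(218, Z), -1), Add(-206, Z)) (Function('b')(Z) = Mul(Add(-206, Z), Pow(Add(218, Z), -1)) = Mul(Pow(Add(218, Z), -1), Add(-206, Z)))
Add(Function('c')(-110), Mul(-1, Function('b')(120))) = Add(-110, Mul(-1, Mul(Pow(Add(218, 120), -1), Add(-206, 120)))) = Add(-110, Mul(-1, Mul(Pow(338, -1), -86))) = Add(-110, Mul(-1, Mul(Rational(1, 338), -86))) = Add(-110, Mul(-1, Rational(-43, 169))) = Add(-110, Rational(43, 169)) = Rational(-18547, 169)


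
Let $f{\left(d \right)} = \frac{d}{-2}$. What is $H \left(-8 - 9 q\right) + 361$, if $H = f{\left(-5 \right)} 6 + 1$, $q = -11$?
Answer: $1817$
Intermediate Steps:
$f{\left(d \right)} = - \frac{d}{2}$ ($f{\left(d \right)} = d \left(- \frac{1}{2}\right) = - \frac{d}{2}$)
$H = 16$ ($H = \left(- \frac{1}{2}\right) \left(-5\right) 6 + 1 = \frac{5}{2} \cdot 6 + 1 = 15 + 1 = 16$)
$H \left(-8 - 9 q\right) + 361 = 16 \left(-8 - -99\right) + 361 = 16 \left(-8 + 99\right) + 361 = 16 \cdot 91 + 361 = 1456 + 361 = 1817$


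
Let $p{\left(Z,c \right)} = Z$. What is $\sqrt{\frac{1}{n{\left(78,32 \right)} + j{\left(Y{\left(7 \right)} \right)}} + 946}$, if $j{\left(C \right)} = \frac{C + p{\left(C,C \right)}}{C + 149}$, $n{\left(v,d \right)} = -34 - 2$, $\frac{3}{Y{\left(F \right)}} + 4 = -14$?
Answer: $\frac{3 \sqrt{4345680778}}{6430} \approx 30.757$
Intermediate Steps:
$Y{\left(F \right)} = - \frac{1}{6}$ ($Y{\left(F \right)} = \frac{3}{-4 - 14} = \frac{3}{-18} = 3 \left(- \frac{1}{18}\right) = - \frac{1}{6}$)
$n{\left(v,d \right)} = -36$ ($n{\left(v,d \right)} = -34 - 2 = -36$)
$j{\left(C \right)} = \frac{2 C}{149 + C}$ ($j{\left(C \right)} = \frac{C + C}{C + 149} = \frac{2 C}{149 + C}$)
$\sqrt{\frac{1}{n{\left(78,32 \right)} + j{\left(Y{\left(7 \right)} \right)}} + 946} = \sqrt{\frac{1}{-36 + 2 \left(- \frac{1}{6}\right) \frac{1}{149 - \frac{1}{6}}} + 946} = \sqrt{\frac{1}{-36 + 2 \left(- \frac{1}{6}\right) \frac{1}{\frac{893}{6}}} + 946} = \sqrt{\frac{1}{-36 + 2 \left(- \frac{1}{6}\right) \frac{6}{893}} + 946} = \sqrt{\frac{1}{-36 - \frac{2}{893}} + 946} = \sqrt{\frac{1}{- \frac{32150}{893}} + 946} = \sqrt{- \frac{893}{32150} + 946} = \sqrt{\frac{30413007}{32150}} = \frac{3 \sqrt{4345680778}}{6430}$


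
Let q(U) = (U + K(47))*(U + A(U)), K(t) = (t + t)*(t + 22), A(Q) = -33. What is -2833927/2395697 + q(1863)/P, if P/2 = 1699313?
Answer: 1225982086304/370094459651 ≈ 3.3126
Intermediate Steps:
K(t) = 2*t*(22 + t) (K(t) = (2*t)*(22 + t) = 2*t*(22 + t))
q(U) = (-33 + U)*(6486 + U) (q(U) = (U + 2*47*(22 + 47))*(U - 33) = (U + 2*47*69)*(-33 + U) = (U + 6486)*(-33 + U) = (6486 + U)*(-33 + U) = (-33 + U)*(6486 + U))
P = 3398626 (P = 2*1699313 = 3398626)
-2833927/2395697 + q(1863)/P = -2833927/2395697 + (-214038 + 1863² + 6453*1863)/3398626 = -2833927*1/2395697 + (-214038 + 3470769 + 12021939)*(1/3398626) = -2833927/2395697 + 15278670*(1/3398626) = -2833927/2395697 + 694485/154483 = 1225982086304/370094459651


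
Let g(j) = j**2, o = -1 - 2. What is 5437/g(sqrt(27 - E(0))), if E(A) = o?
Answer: 5437/30 ≈ 181.23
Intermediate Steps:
o = -3
E(A) = -3
5437/g(sqrt(27 - E(0))) = 5437/((sqrt(27 - 1*(-3)))**2) = 5437/((sqrt(27 + 3))**2) = 5437/((sqrt(30))**2) = 5437/30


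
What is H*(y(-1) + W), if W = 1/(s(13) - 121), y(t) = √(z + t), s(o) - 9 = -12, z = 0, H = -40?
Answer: 10/31 - 40*I ≈ 0.32258 - 40.0*I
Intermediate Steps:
s(o) = -3 (s(o) = 9 - 12 = -3)
y(t) = √t (y(t) = √(0 + t) = √t)
W = -1/124 (W = 1/(-3 - 121) = 1/(-124) = -1/124 ≈ -0.0080645)
H*(y(-1) + W) = -40*(√(-1) - 1/124) = -40*(I - 1/124) = -40*(-1/124 + I) = 10/31 - 40*I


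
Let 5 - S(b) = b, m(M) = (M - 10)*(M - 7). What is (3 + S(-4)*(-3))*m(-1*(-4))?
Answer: -432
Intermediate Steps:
m(M) = (-10 + M)*(-7 + M)
S(b) = 5 - b
(3 + S(-4)*(-3))*m(-1*(-4)) = (3 + (5 - 1*(-4))*(-3))*(70 + (-1*(-4))² - (-17)*(-4)) = (3 + (5 + 4)*(-3))*(70 + 4² - 17*4) = (3 + 9*(-3))*(70 + 16 - 68) = (3 - 27)*18 = -24*18 = -432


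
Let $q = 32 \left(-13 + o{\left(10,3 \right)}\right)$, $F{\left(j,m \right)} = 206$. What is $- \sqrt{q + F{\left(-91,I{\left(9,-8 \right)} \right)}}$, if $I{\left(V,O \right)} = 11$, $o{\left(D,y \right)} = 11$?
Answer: $- \sqrt{142} \approx -11.916$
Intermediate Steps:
$q = -64$ ($q = 32 \left(-13 + 11\right) = 32 \left(-2\right) = -64$)
$- \sqrt{q + F{\left(-91,I{\left(9,-8 \right)} \right)}} = - \sqrt{-64 + 206} = - \sqrt{142}$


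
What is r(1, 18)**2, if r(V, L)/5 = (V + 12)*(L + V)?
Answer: 1525225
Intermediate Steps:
r(V, L) = 5*(12 + V)*(L + V) (r(V, L) = 5*((V + 12)*(L + V)) = 5*((12 + V)*(L + V)) = 5*(12 + V)*(L + V))
r(1, 18)**2 = (5*1**2 + 60*18 + 60*1 + 5*18*1)**2 = (5*1 + 1080 + 60 + 90)**2 = (5 + 1080 + 60 + 90)**2 = 1235**2 = 1525225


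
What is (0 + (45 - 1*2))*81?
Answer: 3483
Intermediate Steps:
(0 + (45 - 1*2))*81 = (0 + (45 - 2))*81 = (0 + 43)*81 = 43*81 = 3483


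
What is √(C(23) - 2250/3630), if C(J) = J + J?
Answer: 17*√19/11 ≈ 6.7365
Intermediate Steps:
C(J) = 2*J
√(C(23) - 2250/3630) = √(2*23 - 2250/3630) = √(46 - 2250*1/3630) = √(46 - 75/121) = √(5491/121) = 17*√19/11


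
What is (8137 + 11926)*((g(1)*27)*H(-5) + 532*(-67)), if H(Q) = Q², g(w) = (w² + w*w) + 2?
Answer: -660955472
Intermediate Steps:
g(w) = 2 + 2*w² (g(w) = (w² + w²) + 2 = 2*w² + 2 = 2 + 2*w²)
(8137 + 11926)*((g(1)*27)*H(-5) + 532*(-67)) = (8137 + 11926)*(((2 + 2*1²)*27)*(-5)² + 532*(-67)) = 20063*(((2 + 2*1)*27)*25 - 35644) = 20063*(((2 + 2)*27)*25 - 35644) = 20063*((4*27)*25 - 35644) = 20063*(108*25 - 35644) = 20063*(2700 - 35644) = 20063*(-32944) = -660955472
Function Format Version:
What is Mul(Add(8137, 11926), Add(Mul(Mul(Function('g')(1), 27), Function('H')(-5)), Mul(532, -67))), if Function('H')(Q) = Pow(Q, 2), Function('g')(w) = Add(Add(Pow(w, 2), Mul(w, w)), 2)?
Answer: -660955472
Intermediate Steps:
Function('g')(w) = Add(2, Mul(2, Pow(w, 2))) (Function('g')(w) = Add(Add(Pow(w, 2), Pow(w, 2)), 2) = Add(Mul(2, Pow(w, 2)), 2) = Add(2, Mul(2, Pow(w, 2))))
Mul(Add(8137, 11926), Add(Mul(Mul(Function('g')(1), 27), Function('H')(-5)), Mul(532, -67))) = Mul(Add(8137, 11926), Add(Mul(Mul(Add(2, Mul(2, Pow(1, 2))), 27), Pow(-5, 2)), Mul(532, -67))) = Mul(20063, Add(Mul(Mul(Add(2, Mul(2, 1)), 27), 25), -35644)) = Mul(20063, Add(Mul(Mul(Add(2, 2), 27), 25), -35644)) = Mul(20063, Add(Mul(Mul(4, 27), 25), -35644)) = Mul(20063, Add(Mul(108, 25), -35644)) = Mul(20063, Add(2700, -35644)) = Mul(20063, -32944) = -660955472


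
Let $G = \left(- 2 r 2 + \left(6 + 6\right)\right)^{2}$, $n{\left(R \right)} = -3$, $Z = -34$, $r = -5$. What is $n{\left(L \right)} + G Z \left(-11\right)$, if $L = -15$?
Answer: $382973$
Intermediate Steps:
$G = 1024$ ($G = \left(\left(-2\right) \left(-5\right) 2 + \left(6 + 6\right)\right)^{2} = \left(10 \cdot 2 + 12\right)^{2} = \left(20 + 12\right)^{2} = 32^{2} = 1024$)
$n{\left(L \right)} + G Z \left(-11\right) = -3 + 1024 \left(\left(-34\right) \left(-11\right)\right) = -3 + 1024 \cdot 374 = -3 + 382976 = 382973$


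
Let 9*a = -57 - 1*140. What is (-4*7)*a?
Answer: 5516/9 ≈ 612.89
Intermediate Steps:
a = -197/9 (a = (-57 - 1*140)/9 = (-57 - 140)/9 = (⅑)*(-197) = -197/9 ≈ -21.889)
(-4*7)*a = -4*7*(-197/9) = -28*(-197/9) = 5516/9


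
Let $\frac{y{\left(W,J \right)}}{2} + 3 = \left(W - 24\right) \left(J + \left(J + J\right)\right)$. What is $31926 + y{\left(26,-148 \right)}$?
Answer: $30144$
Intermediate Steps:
$y{\left(W,J \right)} = -6 + 6 J \left(-24 + W\right)$ ($y{\left(W,J \right)} = -6 + 2 \left(W - 24\right) \left(J + \left(J + J\right)\right) = -6 + 2 \left(-24 + W\right) \left(J + 2 J\right) = -6 + 2 \left(-24 + W\right) 3 J = -6 + 2 \cdot 3 J \left(-24 + W\right) = -6 + 6 J \left(-24 + W\right)$)
$31926 + y{\left(26,-148 \right)} = 31926 - \left(-21306 + 23088\right) = 31926 - 1782 = 30144$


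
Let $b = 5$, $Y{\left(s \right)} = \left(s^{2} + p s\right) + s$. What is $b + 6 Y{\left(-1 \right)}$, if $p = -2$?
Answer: $17$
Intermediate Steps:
$Y{\left(s \right)} = s^{2} - s$ ($Y{\left(s \right)} = \left(s^{2} - 2 s\right) + s = s^{2} - s$)
$b + 6 Y{\left(-1 \right)} = 5 + 6 \left(- (-1 - 1)\right) = 5 + 6 \left(\left(-1\right) \left(-2\right)\right) = 5 + 6 \cdot 2 = 5 + 12 = 17$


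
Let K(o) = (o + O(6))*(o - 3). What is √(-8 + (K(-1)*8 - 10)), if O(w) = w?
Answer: I*√178 ≈ 13.342*I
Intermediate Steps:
K(o) = (-3 + o)*(6 + o) (K(o) = (o + 6)*(o - 3) = (6 + o)*(-3 + o) = (-3 + o)*(6 + o))
√(-8 + (K(-1)*8 - 10)) = √(-8 + ((-18 + (-1)² + 3*(-1))*8 - 10)) = √(-8 + ((-18 + 1 - 3)*8 - 10)) = √(-8 + (-20*8 - 10)) = √(-8 + (-160 - 10)) = √(-8 - 170) = √(-178) = I*√178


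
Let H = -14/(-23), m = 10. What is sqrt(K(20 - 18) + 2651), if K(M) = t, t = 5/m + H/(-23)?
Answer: sqrt(5610518)/46 ≈ 51.492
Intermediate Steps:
H = 14/23 (H = -14*(-1/23) = 14/23 ≈ 0.60870)
t = 501/1058 (t = 5/10 + (14/23)/(-23) = 5*(1/10) + (14/23)*(-1/23) = 1/2 - 14/529 = 501/1058 ≈ 0.47354)
K(M) = 501/1058
sqrt(K(20 - 18) + 2651) = sqrt(501/1058 + 2651) = sqrt(2805259/1058) = sqrt(5610518)/46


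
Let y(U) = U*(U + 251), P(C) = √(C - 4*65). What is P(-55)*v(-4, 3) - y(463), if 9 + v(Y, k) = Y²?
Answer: -330582 + 21*I*√35 ≈ -3.3058e+5 + 124.24*I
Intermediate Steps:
P(C) = √(-260 + C) (P(C) = √(C - 260) = √(-260 + C))
v(Y, k) = -9 + Y²
y(U) = U*(251 + U)
P(-55)*v(-4, 3) - y(463) = √(-260 - 55)*(-9 + (-4)²) - 463*(251 + 463) = √(-315)*(-9 + 16) - 463*714 = (3*I*√35)*7 - 1*330582 = 21*I*√35 - 330582 = -330582 + 21*I*√35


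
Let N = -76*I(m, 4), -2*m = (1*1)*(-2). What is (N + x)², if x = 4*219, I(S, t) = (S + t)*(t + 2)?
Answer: 1971216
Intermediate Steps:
m = 1 (m = -1*1*(-2)/2 = -(-2)/2 = -½*(-2) = 1)
I(S, t) = (2 + t)*(S + t) (I(S, t) = (S + t)*(2 + t) = (2 + t)*(S + t))
x = 876
N = -2280 (N = -76*(4² + 2*1 + 2*4 + 1*4) = -76*(16 + 2 + 8 + 4) = -76*30 = -2280)
(N + x)² = (-2280 + 876)² = (-1404)² = 1971216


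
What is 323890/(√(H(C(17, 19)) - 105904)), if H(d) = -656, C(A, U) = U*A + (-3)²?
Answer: -32389*I*√185/444 ≈ -992.2*I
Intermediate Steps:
C(A, U) = 9 + A*U (C(A, U) = A*U + 9 = 9 + A*U)
323890/(√(H(C(17, 19)) - 105904)) = 323890/(√(-656 - 105904)) = 323890/(√(-106560)) = 323890/((24*I*√185)) = 323890*(-I*√185/4440) = -32389*I*√185/444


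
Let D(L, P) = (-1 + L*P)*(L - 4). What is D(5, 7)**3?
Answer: 39304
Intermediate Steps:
D(L, P) = (-1 + L*P)*(-4 + L)
D(5, 7)**3 = (4 - 1*5 + 7*5**2 - 4*5*7)**3 = (4 - 5 + 7*25 - 140)**3 = (4 - 5 + 175 - 140)**3 = 34**3 = 39304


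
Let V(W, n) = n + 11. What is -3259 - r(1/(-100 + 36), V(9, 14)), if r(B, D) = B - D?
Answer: -206975/64 ≈ -3234.0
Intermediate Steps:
V(W, n) = 11 + n
-3259 - r(1/(-100 + 36), V(9, 14)) = -3259 - (1/(-100 + 36) - (11 + 14)) = -3259 - (1/(-64) - 1*25) = -3259 - (-1/64 - 25) = -3259 - 1*(-1601/64) = -3259 + 1601/64 = -206975/64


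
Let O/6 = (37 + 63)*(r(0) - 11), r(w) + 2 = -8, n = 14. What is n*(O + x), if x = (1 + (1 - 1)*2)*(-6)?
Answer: -176484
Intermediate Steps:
r(w) = -10 (r(w) = -2 - 8 = -10)
x = -6 (x = (1 + 0*2)*(-6) = (1 + 0)*(-6) = 1*(-6) = -6)
O = -12600 (O = 6*((37 + 63)*(-10 - 11)) = 6*(100*(-21)) = 6*(-2100) = -12600)
n*(O + x) = 14*(-12600 - 6) = 14*(-12606) = -176484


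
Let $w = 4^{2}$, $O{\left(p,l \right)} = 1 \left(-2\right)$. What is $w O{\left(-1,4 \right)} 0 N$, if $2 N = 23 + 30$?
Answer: $0$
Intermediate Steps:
$O{\left(p,l \right)} = -2$
$w = 16$
$N = \frac{53}{2}$ ($N = \frac{23 + 30}{2} = \frac{1}{2} \cdot 53 = \frac{53}{2} \approx 26.5$)
$w O{\left(-1,4 \right)} 0 N = 16 \left(-2\right) 0 \cdot \frac{53}{2} = \left(-32\right) 0 \cdot \frac{53}{2} = 0 \cdot \frac{53}{2} = 0$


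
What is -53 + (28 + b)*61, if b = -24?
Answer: 191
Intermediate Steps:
-53 + (28 + b)*61 = -53 + (28 - 24)*61 = -53 + 4*61 = -53 + 244 = 191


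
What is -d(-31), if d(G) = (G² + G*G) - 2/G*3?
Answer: -59588/31 ≈ -1922.2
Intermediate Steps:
d(G) = -6/G + 2*G² (d(G) = (G² + G²) - 6/G = 2*G² - 6/G = -6/G + 2*G²)
-d(-31) = -2*(-3 + (-31)³)/(-31) = -2*(-1)*(-3 - 29791)/31 = -2*(-1)*(-29794)/31 = -1*59588/31 = -59588/31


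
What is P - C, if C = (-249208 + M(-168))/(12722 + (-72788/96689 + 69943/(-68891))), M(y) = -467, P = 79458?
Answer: 217228994283527649/2733209322653 ≈ 79478.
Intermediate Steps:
C = -53647924165575/2733209322653 (C = (-249208 - 467)/(12722 + (-72788/96689 + 69943/(-68891))) = -249675/(12722 + (-72788*1/96689 + 69943*(-1/68891))) = -249675/(12722 + (-2348/3119 - 69943/68891)) = -249675/(12722 - 379908285/214871029) = -249675/2733209322653/214871029 = -249675*214871029/2733209322653 = -53647924165575/2733209322653 ≈ -19.628)
P - C = 79458 - 1*(-53647924165575/2733209322653) = 79458 + 53647924165575/2733209322653 = 217228994283527649/2733209322653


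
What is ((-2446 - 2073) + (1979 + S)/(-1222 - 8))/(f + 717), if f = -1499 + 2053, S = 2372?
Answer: -5562721/1563330 ≈ -3.5583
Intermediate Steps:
f = 554
((-2446 - 2073) + (1979 + S)/(-1222 - 8))/(f + 717) = ((-2446 - 2073) + (1979 + 2372)/(-1222 - 8))/(554 + 717) = (-4519 + 4351/(-1230))/1271 = (-4519 + 4351*(-1/1230))*(1/1271) = (-4519 - 4351/1230)*(1/1271) = -5562721/1230*1/1271 = -5562721/1563330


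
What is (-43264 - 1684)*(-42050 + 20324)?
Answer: 976540248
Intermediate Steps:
(-43264 - 1684)*(-42050 + 20324) = -44948*(-21726) = 976540248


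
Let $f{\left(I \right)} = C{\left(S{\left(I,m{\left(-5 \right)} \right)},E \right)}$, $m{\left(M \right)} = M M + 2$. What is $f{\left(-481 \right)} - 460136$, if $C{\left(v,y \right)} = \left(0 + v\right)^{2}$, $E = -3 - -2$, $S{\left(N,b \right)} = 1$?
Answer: $-460135$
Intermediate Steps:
$m{\left(M \right)} = 2 + M^{2}$ ($m{\left(M \right)} = M^{2} + 2 = 2 + M^{2}$)
$E = -1$ ($E = -3 + 2 = -1$)
$C{\left(v,y \right)} = v^{2}$
$f{\left(I \right)} = 1$ ($f{\left(I \right)} = 1^{2} = 1$)
$f{\left(-481 \right)} - 460136 = 1 - 460136 = -460135$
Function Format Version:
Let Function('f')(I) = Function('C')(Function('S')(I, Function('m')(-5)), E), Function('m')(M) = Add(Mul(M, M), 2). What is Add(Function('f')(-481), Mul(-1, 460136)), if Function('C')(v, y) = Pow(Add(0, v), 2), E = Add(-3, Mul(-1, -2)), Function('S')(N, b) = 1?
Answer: -460135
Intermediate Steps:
Function('m')(M) = Add(2, Pow(M, 2)) (Function('m')(M) = Add(Pow(M, 2), 2) = Add(2, Pow(M, 2)))
E = -1 (E = Add(-3, 2) = -1)
Function('C')(v, y) = Pow(v, 2)
Function('f')(I) = 1 (Function('f')(I) = Pow(1, 2) = 1)
Add(Function('f')(-481), Mul(-1, 460136)) = Add(1, Mul(-1, 460136)) = Add(1, -460136) = -460135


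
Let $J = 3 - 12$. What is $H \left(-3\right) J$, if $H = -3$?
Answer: $-81$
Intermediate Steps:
$J = -9$ ($J = 3 - 12 = -9$)
$H \left(-3\right) J = \left(-3\right) \left(-3\right) \left(-9\right) = 9 \left(-9\right) = -81$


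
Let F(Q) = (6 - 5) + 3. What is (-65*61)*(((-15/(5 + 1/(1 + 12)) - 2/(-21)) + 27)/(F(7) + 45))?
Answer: -44221645/22638 ≈ -1953.4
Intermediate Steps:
F(Q) = 4 (F(Q) = 1 + 3 = 4)
(-65*61)*(((-15/(5 + 1/(1 + 12)) - 2/(-21)) + 27)/(F(7) + 45)) = (-65*61)*(((-15/(5 + 1/(1 + 12)) - 2/(-21)) + 27)/(4 + 45)) = -3965*((-15/(5 + 1/13) - 2*(-1/21)) + 27)/49 = -3965*((-15/(5 + 1/13) + 2/21) + 27)/49 = -3965*((-15/66/13 + 2/21) + 27)/49 = -3965*((-15*13/66 + 2/21) + 27)/49 = -3965*((-65/22 + 2/21) + 27)/49 = -3965*(-1321/462 + 27)/49 = -44221645/(462*49) = -3965*11153/22638 = -44221645/22638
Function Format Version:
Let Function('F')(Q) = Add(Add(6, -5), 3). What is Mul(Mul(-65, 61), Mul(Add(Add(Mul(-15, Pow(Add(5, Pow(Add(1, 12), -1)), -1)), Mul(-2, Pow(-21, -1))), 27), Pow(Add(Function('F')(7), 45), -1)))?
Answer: Rational(-44221645, 22638) ≈ -1953.4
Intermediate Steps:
Function('F')(Q) = 4 (Function('F')(Q) = Add(1, 3) = 4)
Mul(Mul(-65, 61), Mul(Add(Add(Mul(-15, Pow(Add(5, Pow(Add(1, 12), -1)), -1)), Mul(-2, Pow(-21, -1))), 27), Pow(Add(Function('F')(7), 45), -1))) = Mul(Mul(-65, 61), Mul(Add(Add(Mul(-15, Pow(Add(5, Pow(Add(1, 12), -1)), -1)), Mul(-2, Pow(-21, -1))), 27), Pow(Add(4, 45), -1))) = Mul(-3965, Mul(Add(Add(Mul(-15, Pow(Add(5, Pow(13, -1)), -1)), Mul(-2, Rational(-1, 21))), 27), Pow(49, -1))) = Mul(-3965, Mul(Add(Add(Mul(-15, Pow(Add(5, Rational(1, 13)), -1)), Rational(2, 21)), 27), Rational(1, 49))) = Mul(-3965, Mul(Add(Add(Mul(-15, Pow(Rational(66, 13), -1)), Rational(2, 21)), 27), Rational(1, 49))) = Mul(-3965, Mul(Add(Add(Mul(-15, Rational(13, 66)), Rational(2, 21)), 27), Rational(1, 49))) = Mul(-3965, Mul(Add(Add(Rational(-65, 22), Rational(2, 21)), 27), Rational(1, 49))) = Mul(-3965, Mul(Add(Rational(-1321, 462), 27), Rational(1, 49))) = Mul(-3965, Mul(Rational(11153, 462), Rational(1, 49))) = Mul(-3965, Rational(11153, 22638)) = Rational(-44221645, 22638)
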